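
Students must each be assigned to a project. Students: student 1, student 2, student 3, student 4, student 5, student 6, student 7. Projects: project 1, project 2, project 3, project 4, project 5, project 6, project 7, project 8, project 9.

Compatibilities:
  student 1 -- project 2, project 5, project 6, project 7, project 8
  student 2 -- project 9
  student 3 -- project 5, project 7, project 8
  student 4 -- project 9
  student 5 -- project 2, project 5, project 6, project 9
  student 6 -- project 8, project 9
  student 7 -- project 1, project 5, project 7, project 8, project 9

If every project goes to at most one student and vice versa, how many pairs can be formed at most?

One maximum matching: student 1–project 6, student 2–project 9, student 3–project 5, student 5–project 2, student 6–project 8, student 7–project 7.
The set {student 2, student 4} has only 1 neighbour ({project 9}), so by Hall's theorem at most 6 of the 7 students can be matched.

6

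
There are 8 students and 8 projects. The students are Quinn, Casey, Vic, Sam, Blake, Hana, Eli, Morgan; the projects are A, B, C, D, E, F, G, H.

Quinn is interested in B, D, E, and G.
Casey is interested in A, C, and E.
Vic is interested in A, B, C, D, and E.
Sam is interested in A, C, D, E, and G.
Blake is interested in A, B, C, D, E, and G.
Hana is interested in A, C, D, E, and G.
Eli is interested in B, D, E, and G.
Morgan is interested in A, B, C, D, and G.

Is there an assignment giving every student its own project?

The set {Quinn, Casey, Vic, Sam, Blake, Hana, Eli, Morgan} has only 6 neighbours ({A, B, C, D, E, G}), so by Hall's theorem at most 6 of the 8 students can be matched.
Hence no matching covers every student.

No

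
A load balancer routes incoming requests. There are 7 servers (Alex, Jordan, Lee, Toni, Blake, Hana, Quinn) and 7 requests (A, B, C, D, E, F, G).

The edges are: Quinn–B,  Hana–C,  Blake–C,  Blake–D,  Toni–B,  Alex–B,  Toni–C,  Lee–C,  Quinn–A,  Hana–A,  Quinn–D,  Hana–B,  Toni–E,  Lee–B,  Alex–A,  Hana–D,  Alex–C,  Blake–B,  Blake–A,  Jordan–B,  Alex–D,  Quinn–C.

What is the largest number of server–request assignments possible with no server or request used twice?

For example, pair Alex-A, Jordan-B, Lee-C, Toni-E, Blake-D.
The set {Alex, Jordan, Lee, Blake, Hana, Quinn} has only 4 neighbours ({A, B, C, D}), so by Hall's theorem at most 5 of the 7 servers can be matched.

5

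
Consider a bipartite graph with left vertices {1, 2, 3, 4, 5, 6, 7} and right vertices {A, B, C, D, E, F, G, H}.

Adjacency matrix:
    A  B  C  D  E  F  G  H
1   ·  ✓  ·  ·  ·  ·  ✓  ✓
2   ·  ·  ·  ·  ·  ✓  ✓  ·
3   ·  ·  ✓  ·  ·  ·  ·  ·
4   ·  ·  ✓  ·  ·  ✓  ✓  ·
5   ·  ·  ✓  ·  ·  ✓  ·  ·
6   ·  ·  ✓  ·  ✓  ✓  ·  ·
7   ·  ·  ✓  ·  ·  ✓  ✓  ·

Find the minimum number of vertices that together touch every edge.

5

A maximum matching has 5 edges (e.g. 1–B, 2–G, 3–C, 4–F, 6–E).
By König's theorem the minimum vertex cover has the same size. One such cover is {1, 6, C, F, G}.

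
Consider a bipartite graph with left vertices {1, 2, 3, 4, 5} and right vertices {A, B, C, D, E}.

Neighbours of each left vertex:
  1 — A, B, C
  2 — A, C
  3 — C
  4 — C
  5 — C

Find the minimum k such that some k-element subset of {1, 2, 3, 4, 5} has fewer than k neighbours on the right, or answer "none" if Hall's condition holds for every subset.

Take S = {3, 4}. Its neighbourhood is {C}, so |N(S)| = 1 < |S| = 2.
No single vertex violates Hall's condition since each has at least one neighbour, so 2 is the minimum.

2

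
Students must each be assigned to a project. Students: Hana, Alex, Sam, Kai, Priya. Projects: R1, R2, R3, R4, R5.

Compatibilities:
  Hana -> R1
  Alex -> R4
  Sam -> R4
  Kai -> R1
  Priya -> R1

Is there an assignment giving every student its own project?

The set {Hana, Alex, Sam, Kai, Priya} has only 2 neighbours ({R1, R4}), so by Hall's theorem at most 2 of the 5 students can be matched.
Hence no matching covers every student.

No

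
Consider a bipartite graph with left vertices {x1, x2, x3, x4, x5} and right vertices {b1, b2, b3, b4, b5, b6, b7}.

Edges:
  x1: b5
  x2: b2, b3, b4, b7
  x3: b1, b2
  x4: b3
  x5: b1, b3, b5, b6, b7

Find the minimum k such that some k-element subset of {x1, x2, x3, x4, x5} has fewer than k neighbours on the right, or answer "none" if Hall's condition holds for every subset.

none

A matching saturating every left vertex exists, for instance x1→b5, x2→b4, x3→b2, x4→b3, x5→b7.
By Hall's marriage theorem, this means |N(S)| ≥ |S| for every subset S, so no violating subset exists.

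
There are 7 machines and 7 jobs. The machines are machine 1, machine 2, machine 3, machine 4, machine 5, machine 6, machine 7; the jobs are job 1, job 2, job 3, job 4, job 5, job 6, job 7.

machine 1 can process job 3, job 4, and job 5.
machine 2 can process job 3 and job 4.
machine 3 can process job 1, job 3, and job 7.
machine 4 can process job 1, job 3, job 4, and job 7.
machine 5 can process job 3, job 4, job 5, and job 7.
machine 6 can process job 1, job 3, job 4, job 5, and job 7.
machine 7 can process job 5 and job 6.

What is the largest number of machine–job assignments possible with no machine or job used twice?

One maximum matching: machine 1–job 5, machine 2–job 4, machine 3–job 7, machine 4–job 1, machine 5–job 3, machine 7–job 6.
The set {machine 1, machine 2, machine 3, machine 4, machine 5, machine 6} has only 5 neighbours ({job 1, job 3, job 4, job 5, job 7}), so by Hall's theorem at most 6 of the 7 machines can be matched.

6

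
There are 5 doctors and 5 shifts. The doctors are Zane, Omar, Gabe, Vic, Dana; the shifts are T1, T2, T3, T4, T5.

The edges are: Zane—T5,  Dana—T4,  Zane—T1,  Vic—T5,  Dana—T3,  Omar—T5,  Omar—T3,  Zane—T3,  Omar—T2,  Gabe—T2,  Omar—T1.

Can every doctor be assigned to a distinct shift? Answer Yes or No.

Yes

One maximum matching: Zane-T3, Omar-T1, Gabe-T2, Vic-T5, Dana-T4.
Every doctor is matched, so this is a perfect matching.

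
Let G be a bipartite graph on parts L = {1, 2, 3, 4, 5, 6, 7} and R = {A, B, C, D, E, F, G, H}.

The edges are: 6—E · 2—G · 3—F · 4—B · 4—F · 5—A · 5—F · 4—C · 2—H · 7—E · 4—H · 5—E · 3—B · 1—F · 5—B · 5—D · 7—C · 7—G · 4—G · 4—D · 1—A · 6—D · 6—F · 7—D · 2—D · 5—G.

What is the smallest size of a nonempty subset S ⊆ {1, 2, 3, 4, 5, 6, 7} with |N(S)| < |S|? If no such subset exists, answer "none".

A matching saturating every left vertex exists, for instance 1→F, 2→G, 3→B, 4→H, 5→A, 6→D, 7→E.
By Hall's marriage theorem, this means |N(S)| ≥ |S| for every subset S, so no violating subset exists.

none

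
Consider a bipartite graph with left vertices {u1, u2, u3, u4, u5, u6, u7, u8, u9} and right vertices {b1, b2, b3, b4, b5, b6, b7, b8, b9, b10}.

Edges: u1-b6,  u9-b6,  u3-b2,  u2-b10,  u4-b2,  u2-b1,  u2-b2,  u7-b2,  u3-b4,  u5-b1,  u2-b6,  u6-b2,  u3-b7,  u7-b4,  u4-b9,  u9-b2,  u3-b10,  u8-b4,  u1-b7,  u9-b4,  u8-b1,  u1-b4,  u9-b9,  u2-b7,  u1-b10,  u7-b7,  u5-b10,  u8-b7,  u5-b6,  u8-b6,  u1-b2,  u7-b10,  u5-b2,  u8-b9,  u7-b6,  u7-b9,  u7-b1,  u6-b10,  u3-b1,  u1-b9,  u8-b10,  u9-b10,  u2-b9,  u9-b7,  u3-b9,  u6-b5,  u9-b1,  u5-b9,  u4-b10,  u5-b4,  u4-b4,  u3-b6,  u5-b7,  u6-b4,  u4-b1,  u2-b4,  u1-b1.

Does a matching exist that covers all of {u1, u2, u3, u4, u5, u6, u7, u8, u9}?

The set {u1, u2, u3, u4, u5, u7, u8, u9} has only 7 neighbours ({b1, b10, b2, b4, b6, b7, b9}), so by Hall's theorem at most 8 of the 9 left vertices can be matched.
Hence no matching covers every left vertex.

No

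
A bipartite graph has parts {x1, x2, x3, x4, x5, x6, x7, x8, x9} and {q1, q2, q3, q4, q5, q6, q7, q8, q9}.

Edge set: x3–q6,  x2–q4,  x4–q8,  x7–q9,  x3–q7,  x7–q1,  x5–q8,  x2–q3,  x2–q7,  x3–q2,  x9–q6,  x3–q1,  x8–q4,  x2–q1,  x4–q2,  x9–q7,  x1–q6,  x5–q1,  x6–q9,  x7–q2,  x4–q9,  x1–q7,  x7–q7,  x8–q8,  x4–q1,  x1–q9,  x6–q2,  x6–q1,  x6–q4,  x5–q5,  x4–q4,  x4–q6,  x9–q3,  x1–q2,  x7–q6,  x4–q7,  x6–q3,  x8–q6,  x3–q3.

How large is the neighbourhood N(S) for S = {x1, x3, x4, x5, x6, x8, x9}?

9

The union of neighbours of {x1, x3, x4, x5, x6, x8, x9} is {q1, q2, q3, q4, q5, q6, q7, q8, q9}, which has 9 elements.
Since |N(S)| = 9 ≥ |S| = 7, Hall's condition holds for this subset.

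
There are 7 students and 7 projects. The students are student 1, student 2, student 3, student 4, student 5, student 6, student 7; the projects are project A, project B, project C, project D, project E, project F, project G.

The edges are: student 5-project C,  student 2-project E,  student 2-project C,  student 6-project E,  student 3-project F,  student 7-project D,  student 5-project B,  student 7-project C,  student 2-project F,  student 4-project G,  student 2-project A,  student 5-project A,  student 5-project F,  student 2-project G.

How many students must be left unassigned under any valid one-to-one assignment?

For example, pair student 2-project A, student 3-project F, student 4-project G, student 5-project B, student 6-project E, student 7-project C.
The set {student 1} has only 0 neighbours (∅), so by Hall's theorem at most 6 of the 7 students can be matched.
That matches 6 of the 7, leaving 1 unmatched; no matching can do better.

1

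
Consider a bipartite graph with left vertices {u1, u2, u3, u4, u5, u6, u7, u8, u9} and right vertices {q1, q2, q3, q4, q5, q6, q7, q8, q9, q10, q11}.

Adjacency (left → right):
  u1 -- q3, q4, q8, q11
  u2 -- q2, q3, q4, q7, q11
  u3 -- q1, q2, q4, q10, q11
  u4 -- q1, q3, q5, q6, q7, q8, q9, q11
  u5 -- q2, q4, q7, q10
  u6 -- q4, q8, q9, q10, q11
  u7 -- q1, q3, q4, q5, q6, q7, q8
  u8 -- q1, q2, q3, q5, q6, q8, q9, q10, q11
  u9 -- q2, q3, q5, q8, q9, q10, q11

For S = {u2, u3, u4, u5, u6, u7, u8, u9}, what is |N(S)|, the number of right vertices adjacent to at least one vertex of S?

11

The union of neighbours of {u2, u3, u4, u5, u6, u7, u8, u9} is {q1, q2, q3, q4, q5, q6, q7, q8, q9, q10, q11}, which has 11 elements.
Since |N(S)| = 11 ≥ |S| = 8, Hall's condition holds for this subset.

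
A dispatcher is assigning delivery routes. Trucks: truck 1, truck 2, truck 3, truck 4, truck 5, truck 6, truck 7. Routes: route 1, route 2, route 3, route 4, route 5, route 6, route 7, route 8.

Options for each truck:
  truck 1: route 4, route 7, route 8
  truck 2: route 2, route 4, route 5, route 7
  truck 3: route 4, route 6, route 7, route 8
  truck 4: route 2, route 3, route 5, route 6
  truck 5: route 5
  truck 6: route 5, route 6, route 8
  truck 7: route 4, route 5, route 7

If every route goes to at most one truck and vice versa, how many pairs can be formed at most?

For example, pair truck 1-route 4, truck 2-route 2, truck 3-route 6, truck 4-route 3, truck 5-route 5, truck 6-route 8, truck 7-route 7.
All 7 trucks are matched, so no larger matching exists.

7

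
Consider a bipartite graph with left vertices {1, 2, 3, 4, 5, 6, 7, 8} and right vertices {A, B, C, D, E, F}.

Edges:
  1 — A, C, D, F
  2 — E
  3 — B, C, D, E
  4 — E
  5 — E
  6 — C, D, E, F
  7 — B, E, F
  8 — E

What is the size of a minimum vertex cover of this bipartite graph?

5

The 5 edges 1–F, 2–E, 3–C, 6–D, 7–B form a matching, so any vertex cover needs at least 5 vertices (one per matched edge).
Conversely {1, 3, 6, 7, E} meets every edge and has exactly 5 vertices, so 5 is optimal.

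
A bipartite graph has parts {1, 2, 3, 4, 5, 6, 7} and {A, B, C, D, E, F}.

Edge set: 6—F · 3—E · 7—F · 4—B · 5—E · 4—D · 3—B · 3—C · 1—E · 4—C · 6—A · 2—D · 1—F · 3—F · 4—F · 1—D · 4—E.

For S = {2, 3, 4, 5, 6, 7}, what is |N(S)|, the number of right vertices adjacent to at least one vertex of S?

6

The union of neighbours of {2, 3, 4, 5, 6, 7} is {A, B, C, D, E, F}, which has 6 elements.
Since |N(S)| = 6 ≥ |S| = 6, Hall's condition holds for this subset.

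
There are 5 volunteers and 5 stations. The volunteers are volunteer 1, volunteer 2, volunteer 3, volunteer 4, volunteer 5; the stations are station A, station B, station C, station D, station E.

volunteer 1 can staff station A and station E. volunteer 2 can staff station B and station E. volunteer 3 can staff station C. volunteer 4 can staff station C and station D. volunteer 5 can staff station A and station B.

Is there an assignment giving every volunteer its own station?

Yes

A valid assignment of size 5: volunteer 1–station E, volunteer 2–station B, volunteer 3–station C, volunteer 4–station D, volunteer 5–station A.
All 5 volunteers are covered.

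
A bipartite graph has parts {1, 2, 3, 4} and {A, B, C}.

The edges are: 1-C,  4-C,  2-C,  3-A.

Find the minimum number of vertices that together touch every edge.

2

The 2 edges 1–C, 3–A form a matching, so any vertex cover needs at least 2 vertices (one per matched edge).
Conversely {3, C} meets every edge and has exactly 2 vertices, so 2 is optimal.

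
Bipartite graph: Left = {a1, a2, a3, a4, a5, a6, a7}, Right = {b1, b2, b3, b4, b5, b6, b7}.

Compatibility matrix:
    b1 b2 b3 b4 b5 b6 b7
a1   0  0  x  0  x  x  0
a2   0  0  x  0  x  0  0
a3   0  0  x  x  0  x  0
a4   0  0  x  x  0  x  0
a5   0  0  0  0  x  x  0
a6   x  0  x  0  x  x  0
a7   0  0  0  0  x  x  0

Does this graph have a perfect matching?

No

The set {a1, a2, a3, a4, a5, a7} has only 4 neighbours ({b3, b4, b5, b6}), so by Hall's theorem at most 5 of the 7 left vertices can be matched.
Hence no matching covers every left vertex.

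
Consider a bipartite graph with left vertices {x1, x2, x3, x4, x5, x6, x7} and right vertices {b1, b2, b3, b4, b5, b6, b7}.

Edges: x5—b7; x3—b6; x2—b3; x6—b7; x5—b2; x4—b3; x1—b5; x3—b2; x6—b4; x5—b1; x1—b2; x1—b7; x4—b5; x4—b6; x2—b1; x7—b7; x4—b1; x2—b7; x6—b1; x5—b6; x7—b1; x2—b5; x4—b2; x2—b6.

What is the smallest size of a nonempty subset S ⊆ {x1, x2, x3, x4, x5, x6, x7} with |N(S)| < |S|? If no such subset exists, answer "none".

none

A matching saturating every left vertex exists, for instance x1→b5, x2→b1, x3→b2, x4→b3, x5→b6, x6→b4, x7→b7.
By Hall's marriage theorem, this means |N(S)| ≥ |S| for every subset S, so no violating subset exists.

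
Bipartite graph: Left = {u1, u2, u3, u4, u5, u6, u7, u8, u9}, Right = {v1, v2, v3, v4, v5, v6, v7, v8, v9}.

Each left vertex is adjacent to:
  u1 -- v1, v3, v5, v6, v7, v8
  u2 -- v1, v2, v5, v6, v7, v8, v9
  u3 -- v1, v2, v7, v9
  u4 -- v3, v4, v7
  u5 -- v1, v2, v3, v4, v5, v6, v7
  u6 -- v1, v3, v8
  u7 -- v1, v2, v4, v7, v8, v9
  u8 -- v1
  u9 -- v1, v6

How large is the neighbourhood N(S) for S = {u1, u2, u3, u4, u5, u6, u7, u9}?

9

The union of neighbours of {u1, u2, u3, u4, u5, u6, u7, u9} is {v1, v2, v3, v4, v5, v6, v7, v8, v9}, which has 9 elements.
Since |N(S)| = 9 ≥ |S| = 8, Hall's condition holds for this subset.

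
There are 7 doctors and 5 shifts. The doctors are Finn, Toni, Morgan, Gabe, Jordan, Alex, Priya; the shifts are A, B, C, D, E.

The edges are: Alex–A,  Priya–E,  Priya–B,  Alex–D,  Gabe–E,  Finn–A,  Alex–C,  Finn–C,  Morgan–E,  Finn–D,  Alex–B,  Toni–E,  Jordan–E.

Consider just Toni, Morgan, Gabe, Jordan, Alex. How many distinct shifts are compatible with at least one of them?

The union of neighbours of {Toni, Morgan, Gabe, Jordan, Alex} is {A, B, C, D, E}, which has 5 elements.
Since |N(S)| = 5 ≥ |S| = 5, Hall's condition holds for this subset.

5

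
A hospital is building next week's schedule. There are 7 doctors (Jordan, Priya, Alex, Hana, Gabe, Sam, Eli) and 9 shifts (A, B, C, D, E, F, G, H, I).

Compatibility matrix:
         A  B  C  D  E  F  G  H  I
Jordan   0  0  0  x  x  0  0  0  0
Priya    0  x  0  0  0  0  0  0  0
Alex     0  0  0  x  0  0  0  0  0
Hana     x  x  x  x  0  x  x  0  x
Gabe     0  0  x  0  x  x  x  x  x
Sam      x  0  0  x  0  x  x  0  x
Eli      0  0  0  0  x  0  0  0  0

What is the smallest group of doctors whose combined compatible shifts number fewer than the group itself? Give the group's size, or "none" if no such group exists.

3

Take S = {Jordan, Alex, Eli}. Its neighbourhood is {D, E}, so |N(S)| = 2 < |S| = 3.
Every subset of size less than 3 has at least as many neighbours as members, so 3 is the minimum.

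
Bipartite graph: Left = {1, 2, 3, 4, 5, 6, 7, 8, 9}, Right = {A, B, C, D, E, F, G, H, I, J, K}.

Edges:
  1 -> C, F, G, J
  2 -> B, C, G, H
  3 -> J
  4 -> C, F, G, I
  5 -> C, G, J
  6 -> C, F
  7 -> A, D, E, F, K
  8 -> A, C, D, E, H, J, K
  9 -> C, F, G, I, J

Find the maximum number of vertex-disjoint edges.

8

For example, pair 1-G, 2-B, 3-J, 4-I, 5-C, 6-F, 7-K, 8-A.
The set {1, 3, 4, 5, 6, 9} has only 5 neighbours ({C, F, G, I, J}), so by Hall's theorem at most 8 of the 9 left vertices can be matched.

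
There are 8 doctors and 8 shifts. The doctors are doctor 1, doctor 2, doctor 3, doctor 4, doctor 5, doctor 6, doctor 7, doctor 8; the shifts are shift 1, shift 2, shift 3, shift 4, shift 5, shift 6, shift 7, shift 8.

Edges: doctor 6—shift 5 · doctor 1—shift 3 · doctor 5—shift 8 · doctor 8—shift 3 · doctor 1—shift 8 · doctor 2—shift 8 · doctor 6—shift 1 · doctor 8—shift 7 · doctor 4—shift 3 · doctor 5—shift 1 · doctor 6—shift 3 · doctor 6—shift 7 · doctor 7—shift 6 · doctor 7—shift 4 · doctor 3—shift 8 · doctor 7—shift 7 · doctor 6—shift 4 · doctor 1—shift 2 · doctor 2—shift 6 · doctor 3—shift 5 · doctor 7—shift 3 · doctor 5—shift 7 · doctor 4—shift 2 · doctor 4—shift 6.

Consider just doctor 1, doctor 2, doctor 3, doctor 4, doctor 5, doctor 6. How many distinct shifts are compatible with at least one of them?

8

The union of neighbours of {doctor 1, doctor 2, doctor 3, doctor 4, doctor 5, doctor 6} is {shift 1, shift 2, shift 3, shift 4, shift 5, shift 6, shift 7, shift 8}, which has 8 elements.
Since |N(S)| = 8 ≥ |S| = 6, Hall's condition holds for this subset.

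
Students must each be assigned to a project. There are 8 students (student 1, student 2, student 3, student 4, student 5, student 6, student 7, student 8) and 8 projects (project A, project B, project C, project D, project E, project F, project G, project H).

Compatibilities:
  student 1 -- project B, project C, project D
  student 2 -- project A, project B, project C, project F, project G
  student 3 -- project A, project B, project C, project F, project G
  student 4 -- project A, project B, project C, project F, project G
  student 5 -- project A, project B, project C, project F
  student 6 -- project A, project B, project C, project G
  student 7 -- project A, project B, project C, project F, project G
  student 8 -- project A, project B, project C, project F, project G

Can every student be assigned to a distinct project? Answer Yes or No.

No

The set {student 2, student 3, student 4, student 5, student 6, student 7, student 8} has only 5 neighbours ({project A, project B, project C, project F, project G}), so by Hall's theorem at most 6 of the 8 students can be matched.
Hence no matching covers every student.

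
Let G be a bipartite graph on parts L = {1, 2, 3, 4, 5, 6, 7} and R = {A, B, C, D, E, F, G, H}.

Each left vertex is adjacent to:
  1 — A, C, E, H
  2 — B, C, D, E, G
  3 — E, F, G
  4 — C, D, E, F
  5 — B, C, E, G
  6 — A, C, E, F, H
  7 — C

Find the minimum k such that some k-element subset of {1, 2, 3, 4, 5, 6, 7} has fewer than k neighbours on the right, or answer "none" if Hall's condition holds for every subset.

A matching saturating every left vertex exists, for instance 1→H, 2→D, 3→G, 4→E, 5→B, 6→A, 7→C.
By Hall's marriage theorem, this means |N(S)| ≥ |S| for every subset S, so no violating subset exists.

none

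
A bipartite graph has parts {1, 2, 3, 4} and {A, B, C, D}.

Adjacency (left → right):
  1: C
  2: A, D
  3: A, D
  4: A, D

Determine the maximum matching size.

3

A valid assignment of size 3: 1→C, 2→A, 3→D.
The set {2, 3, 4} has only 2 neighbours ({A, D}), so by Hall's theorem at most 3 of the 4 left vertices can be matched.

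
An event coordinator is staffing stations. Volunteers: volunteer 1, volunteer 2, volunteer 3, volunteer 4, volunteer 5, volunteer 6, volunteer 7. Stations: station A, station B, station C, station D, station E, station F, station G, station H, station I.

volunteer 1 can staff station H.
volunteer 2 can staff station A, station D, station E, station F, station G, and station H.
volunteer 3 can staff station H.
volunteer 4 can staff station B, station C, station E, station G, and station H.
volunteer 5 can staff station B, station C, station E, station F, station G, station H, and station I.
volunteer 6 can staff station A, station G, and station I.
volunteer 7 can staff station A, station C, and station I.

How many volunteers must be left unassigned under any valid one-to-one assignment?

One maximum matching: volunteer 1–station H, volunteer 2–station F, volunteer 4–station C, volunteer 5–station I, volunteer 6–station G, volunteer 7–station A.
The set {volunteer 1, volunteer 3} has only 1 neighbour ({station H}), so by Hall's theorem at most 6 of the 7 volunteers can be matched.
That matches 6 of the 7, leaving 1 unmatched; no matching can do better.

1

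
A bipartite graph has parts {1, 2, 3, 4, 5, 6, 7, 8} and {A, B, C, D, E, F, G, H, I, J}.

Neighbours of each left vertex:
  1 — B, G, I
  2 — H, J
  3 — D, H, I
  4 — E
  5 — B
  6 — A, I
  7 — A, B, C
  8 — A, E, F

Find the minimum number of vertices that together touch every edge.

{1, 2, 3, 4, 5, 6, 7, 8} is a vertex cover of size 8: every edge has an endpoint in this set.
No smaller cover exists because 1–G, 2–J, 3–D, 4–E, 5–B, 6–I, 7–C, 8–F is a matching of size 8, and a cover must include an endpoint of each of these disjoint edges (König's theorem).

8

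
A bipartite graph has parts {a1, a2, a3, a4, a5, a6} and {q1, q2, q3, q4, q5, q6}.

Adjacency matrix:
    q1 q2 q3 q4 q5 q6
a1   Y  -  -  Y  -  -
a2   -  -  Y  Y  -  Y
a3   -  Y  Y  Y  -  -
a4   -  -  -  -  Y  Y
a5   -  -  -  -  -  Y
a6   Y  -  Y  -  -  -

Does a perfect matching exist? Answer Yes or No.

A valid assignment of size 6: a1-q1, a2-q4, a3-q2, a4-q5, a5-q6, a6-q3.
All 6 left vertices are covered.

Yes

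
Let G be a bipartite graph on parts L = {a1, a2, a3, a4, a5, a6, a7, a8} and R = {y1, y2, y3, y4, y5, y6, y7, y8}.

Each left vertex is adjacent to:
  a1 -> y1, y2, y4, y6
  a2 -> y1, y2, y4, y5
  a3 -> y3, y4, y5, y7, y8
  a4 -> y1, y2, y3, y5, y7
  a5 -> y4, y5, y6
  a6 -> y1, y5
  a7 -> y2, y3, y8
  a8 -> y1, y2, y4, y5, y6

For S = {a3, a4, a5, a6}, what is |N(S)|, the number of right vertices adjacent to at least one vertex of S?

8

The union of neighbours of {a3, a4, a5, a6} is {y1, y2, y3, y4, y5, y6, y7, y8}, which has 8 elements.
Since |N(S)| = 8 ≥ |S| = 4, Hall's condition holds for this subset.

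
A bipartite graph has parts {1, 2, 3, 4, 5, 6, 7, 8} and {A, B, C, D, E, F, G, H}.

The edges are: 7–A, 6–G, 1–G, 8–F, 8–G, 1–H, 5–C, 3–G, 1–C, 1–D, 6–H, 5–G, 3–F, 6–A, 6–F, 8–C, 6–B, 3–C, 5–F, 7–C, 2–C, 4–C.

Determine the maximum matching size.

For example, pair 1-D, 2-C, 3-G, 5-F, 6-H, 7-A.
The set {2, 3, 4, 5, 8} has only 3 neighbours ({C, F, G}), so by Hall's theorem at most 6 of the 8 left vertices can be matched.

6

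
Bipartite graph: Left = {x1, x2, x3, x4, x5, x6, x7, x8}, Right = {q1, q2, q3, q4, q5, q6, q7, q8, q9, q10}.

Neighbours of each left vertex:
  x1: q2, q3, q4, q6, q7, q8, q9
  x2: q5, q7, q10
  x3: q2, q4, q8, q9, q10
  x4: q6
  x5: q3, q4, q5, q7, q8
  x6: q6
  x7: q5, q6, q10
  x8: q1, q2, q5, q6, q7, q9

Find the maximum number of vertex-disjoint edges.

One maximum matching: x1–q4, x2–q10, x3–q8, x4–q6, x5–q7, x7–q5, x8–q9.
The set {x4, x6} has only 1 neighbour ({q6}), so by Hall's theorem at most 7 of the 8 left vertices can be matched.

7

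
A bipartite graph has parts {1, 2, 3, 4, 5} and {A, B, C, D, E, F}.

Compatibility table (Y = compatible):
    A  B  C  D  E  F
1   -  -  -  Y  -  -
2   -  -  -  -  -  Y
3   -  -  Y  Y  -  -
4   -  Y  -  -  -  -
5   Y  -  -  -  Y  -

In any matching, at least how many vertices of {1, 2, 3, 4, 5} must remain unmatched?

For example, pair 1–D, 2–F, 3–C, 4–B, 5–E.
This saturates every left vertex, so 5 is the maximum.
That matches 5 of the 5, leaving 0 unmatched; no matching can do better.

0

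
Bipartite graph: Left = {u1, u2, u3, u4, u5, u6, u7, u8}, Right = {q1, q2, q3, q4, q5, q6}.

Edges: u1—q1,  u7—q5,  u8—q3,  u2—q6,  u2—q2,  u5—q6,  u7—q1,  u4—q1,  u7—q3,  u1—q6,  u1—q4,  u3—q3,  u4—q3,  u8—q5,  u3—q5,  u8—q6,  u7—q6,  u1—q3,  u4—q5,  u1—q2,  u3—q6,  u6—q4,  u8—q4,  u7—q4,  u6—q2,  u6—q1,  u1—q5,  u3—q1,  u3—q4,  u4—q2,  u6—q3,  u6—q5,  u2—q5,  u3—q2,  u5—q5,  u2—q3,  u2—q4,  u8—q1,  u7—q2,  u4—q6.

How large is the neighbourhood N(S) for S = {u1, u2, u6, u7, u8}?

6

The union of neighbours of {u1, u2, u6, u7, u8} is {q1, q2, q3, q4, q5, q6}, which has 6 elements.
Since |N(S)| = 6 ≥ |S| = 5, Hall's condition holds for this subset.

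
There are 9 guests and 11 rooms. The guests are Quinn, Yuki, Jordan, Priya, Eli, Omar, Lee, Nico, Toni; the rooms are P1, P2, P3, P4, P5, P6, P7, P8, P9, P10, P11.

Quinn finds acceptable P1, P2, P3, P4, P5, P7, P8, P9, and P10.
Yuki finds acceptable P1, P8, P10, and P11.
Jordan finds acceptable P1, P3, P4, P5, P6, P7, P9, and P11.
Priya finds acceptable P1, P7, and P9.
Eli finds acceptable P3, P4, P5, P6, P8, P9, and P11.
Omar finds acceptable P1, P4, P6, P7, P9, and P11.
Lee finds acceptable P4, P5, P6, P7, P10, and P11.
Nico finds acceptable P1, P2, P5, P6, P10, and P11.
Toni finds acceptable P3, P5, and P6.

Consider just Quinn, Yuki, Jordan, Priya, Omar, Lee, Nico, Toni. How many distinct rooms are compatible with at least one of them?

11

The union of neighbours of {Quinn, Yuki, Jordan, Priya, Omar, Lee, Nico, Toni} is {P1, P2, P3, P4, P5, P6, P7, P8, P9, P10, P11}, which has 11 elements.
Since |N(S)| = 11 ≥ |S| = 8, Hall's condition holds for this subset.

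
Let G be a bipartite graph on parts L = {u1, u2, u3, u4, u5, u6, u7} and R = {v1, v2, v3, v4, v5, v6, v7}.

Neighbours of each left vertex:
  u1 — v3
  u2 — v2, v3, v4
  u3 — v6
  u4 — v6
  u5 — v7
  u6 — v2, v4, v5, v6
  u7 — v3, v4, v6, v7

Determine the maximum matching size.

For example, pair u1→v3, u2→v2, u3→v6, u5→v7, u6→v5, u7→v4.
The set {u3, u4} has only 1 neighbour ({v6}), so by Hall's theorem at most 6 of the 7 left vertices can be matched.

6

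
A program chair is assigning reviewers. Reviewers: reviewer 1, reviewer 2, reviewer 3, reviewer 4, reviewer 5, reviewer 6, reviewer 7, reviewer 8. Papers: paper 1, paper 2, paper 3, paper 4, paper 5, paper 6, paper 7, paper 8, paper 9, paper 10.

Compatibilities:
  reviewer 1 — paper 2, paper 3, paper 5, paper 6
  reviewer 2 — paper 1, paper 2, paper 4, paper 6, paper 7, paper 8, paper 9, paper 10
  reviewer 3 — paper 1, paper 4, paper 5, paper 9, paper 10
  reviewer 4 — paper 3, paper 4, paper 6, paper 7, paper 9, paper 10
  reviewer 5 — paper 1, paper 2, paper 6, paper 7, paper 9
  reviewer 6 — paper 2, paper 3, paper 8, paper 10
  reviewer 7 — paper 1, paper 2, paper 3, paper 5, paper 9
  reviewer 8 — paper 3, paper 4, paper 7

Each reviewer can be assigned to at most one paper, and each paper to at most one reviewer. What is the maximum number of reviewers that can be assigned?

One maximum matching: reviewer 1–paper 3, reviewer 2–paper 9, reviewer 3–paper 10, reviewer 4–paper 6, reviewer 5–paper 2, reviewer 6–paper 8, reviewer 7–paper 5, reviewer 8–paper 7.
All 8 reviewers are matched, so no larger matching exists.

8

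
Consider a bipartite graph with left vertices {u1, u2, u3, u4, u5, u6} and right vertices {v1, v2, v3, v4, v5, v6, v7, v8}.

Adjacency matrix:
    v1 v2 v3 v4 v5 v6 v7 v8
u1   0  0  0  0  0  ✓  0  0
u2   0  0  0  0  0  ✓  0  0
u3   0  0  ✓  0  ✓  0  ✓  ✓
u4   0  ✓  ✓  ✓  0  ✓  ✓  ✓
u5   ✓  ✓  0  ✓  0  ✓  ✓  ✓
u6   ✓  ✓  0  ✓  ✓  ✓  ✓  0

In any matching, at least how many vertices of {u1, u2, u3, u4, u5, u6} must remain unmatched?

A valid assignment of size 5: u1–v6, u3–v7, u4–v3, u5–v1, u6–v2.
The set {u1, u2} has only 1 neighbour ({v6}), so by Hall's theorem at most 5 of the 6 left vertices can be matched.
That matches 5 of the 6, leaving 1 unmatched; no matching can do better.

1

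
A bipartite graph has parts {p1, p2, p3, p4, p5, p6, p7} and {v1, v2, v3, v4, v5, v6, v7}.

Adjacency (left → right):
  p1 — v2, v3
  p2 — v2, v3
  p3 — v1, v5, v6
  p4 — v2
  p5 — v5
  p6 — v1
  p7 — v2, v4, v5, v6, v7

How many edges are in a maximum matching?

6

A valid assignment of size 6: p1-v3, p2-v2, p3-v6, p5-v5, p6-v1, p7-v4.
The set {p1, p2, p4} has only 2 neighbours ({v2, v3}), so by Hall's theorem at most 6 of the 7 left vertices can be matched.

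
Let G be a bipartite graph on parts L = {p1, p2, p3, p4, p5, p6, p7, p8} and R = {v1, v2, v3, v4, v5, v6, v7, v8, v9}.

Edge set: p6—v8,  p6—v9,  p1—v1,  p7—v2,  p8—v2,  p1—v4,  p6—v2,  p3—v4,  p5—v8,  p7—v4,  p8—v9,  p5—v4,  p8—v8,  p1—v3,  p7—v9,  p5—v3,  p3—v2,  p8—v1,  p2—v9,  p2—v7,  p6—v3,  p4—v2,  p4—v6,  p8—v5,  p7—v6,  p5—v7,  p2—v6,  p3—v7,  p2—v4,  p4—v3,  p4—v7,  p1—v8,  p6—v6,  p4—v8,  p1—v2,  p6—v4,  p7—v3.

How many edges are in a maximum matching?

8

A valid assignment of size 8: p1→v1, p2→v9, p3→v7, p4→v8, p5→v4, p6→v3, p7→v6, p8→v2.
All 8 left vertices are matched, so no larger matching exists.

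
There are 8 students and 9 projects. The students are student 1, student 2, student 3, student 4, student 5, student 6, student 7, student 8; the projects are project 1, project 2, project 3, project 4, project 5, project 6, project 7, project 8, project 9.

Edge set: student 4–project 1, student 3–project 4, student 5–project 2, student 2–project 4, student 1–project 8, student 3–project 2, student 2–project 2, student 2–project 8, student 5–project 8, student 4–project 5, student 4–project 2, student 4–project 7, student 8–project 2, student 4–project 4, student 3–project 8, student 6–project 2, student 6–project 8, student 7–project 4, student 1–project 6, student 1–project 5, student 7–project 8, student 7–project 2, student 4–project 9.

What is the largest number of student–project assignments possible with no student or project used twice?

5

One maximum matching: student 1-project 5, student 2-project 2, student 3-project 4, student 4-project 9, student 5-project 8.
The set {student 2, student 3, student 5, student 6, student 7, student 8} has only 3 neighbours ({project 2, project 4, project 8}), so by Hall's theorem at most 5 of the 8 students can be matched.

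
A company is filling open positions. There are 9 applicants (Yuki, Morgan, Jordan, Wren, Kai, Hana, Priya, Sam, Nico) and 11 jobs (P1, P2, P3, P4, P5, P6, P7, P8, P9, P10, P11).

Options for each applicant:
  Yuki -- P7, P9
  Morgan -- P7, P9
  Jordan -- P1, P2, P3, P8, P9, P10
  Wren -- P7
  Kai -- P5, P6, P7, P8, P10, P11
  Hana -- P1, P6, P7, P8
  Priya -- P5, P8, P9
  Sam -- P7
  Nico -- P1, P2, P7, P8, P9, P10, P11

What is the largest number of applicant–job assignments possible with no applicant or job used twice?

7

For example, pair Yuki→P7, Morgan→P9, Jordan→P3, Kai→P11, Hana→P6, Priya→P5, Nico→P1.
The set {Yuki, Morgan, Wren, Sam} has only 2 neighbours ({P7, P9}), so by Hall's theorem at most 7 of the 9 applicants can be matched.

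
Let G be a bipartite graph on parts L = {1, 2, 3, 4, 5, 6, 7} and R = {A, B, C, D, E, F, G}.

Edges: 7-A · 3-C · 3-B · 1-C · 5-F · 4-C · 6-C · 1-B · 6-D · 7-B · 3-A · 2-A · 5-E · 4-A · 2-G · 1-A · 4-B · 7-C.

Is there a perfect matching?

No

The set {1, 3, 4, 7} has only 3 neighbours ({A, B, C}), so by Hall's theorem at most 6 of the 7 left vertices can be matched.
Hence no matching covers every left vertex.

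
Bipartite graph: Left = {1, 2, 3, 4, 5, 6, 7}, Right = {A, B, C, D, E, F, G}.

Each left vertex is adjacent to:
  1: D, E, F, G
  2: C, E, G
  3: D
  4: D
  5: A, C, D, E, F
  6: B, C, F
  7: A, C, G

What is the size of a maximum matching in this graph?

For example, pair 1-F, 2-E, 3-D, 5-A, 6-B, 7-C.
The set {3, 4} has only 1 neighbour ({D}), so by Hall's theorem at most 6 of the 7 left vertices can be matched.

6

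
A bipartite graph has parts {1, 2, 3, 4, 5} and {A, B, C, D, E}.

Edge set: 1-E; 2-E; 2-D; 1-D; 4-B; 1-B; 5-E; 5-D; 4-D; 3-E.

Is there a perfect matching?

No

The set {1, 2, 3, 4, 5} has only 3 neighbours ({B, D, E}), so by Hall's theorem at most 3 of the 5 left vertices can be matched.
Hence no matching covers every left vertex.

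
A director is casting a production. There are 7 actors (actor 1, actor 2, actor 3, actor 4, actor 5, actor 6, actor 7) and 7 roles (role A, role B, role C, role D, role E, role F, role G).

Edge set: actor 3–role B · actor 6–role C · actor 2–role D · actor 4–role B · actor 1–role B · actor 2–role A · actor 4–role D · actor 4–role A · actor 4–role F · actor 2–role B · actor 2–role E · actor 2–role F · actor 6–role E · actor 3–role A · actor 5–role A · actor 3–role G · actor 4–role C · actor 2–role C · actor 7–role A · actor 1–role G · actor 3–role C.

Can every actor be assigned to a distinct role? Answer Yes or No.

The set {actor 5, actor 7} has only 1 neighbour ({role A}), so by Hall's theorem at most 6 of the 7 actors can be matched.
Hence no matching covers every actor.

No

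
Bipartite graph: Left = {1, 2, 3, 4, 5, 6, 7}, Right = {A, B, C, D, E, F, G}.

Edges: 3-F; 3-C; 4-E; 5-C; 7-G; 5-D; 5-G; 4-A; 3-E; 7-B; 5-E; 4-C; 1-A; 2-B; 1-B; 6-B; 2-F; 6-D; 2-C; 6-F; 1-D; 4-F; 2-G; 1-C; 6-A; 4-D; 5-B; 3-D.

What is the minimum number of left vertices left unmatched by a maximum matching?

A valid assignment of size 7: 1–D, 2–C, 3–E, 4–A, 5–G, 6–F, 7–B.
This saturates every left vertex, so 7 is the maximum.
That matches 7 of the 7, leaving 0 unmatched; no matching can do better.

0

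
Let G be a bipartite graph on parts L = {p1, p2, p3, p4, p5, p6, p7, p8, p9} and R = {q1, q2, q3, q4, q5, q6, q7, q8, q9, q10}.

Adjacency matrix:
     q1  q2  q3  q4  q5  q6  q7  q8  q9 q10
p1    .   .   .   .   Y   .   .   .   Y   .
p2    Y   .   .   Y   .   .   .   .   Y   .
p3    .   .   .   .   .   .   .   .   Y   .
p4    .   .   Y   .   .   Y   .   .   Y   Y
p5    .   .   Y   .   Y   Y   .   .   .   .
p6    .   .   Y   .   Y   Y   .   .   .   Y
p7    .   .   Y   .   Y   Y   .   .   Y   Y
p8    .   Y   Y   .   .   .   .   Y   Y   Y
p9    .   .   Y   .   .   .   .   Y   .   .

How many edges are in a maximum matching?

For example, pair p1→q5, p2→q4, p3→q9, p4→q10, p5→q3, p6→q6, p8→q2, p9→q8.
The set {p1, p3, p4, p5, p6, p7} has only 5 neighbours ({q10, q3, q5, q6, q9}), so by Hall's theorem at most 8 of the 9 left vertices can be matched.

8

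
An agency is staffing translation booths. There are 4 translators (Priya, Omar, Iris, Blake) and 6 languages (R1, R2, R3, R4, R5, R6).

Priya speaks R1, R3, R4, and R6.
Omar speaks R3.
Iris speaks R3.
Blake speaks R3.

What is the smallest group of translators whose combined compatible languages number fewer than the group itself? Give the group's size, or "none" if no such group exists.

2

Take S = {Omar, Iris}. Its neighbourhood is {R3}, so |N(S)| = 1 < |S| = 2.
No single vertex violates Hall's condition since each has at least one neighbour, so 2 is the minimum.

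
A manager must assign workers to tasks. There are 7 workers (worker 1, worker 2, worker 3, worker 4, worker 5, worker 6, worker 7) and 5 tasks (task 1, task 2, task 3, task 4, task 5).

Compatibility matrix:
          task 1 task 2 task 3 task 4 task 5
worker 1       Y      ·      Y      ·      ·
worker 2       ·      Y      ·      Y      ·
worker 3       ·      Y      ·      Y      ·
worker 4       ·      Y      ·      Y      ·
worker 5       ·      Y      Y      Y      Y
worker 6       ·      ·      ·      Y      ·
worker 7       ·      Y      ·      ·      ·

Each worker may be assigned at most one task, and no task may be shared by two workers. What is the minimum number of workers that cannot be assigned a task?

For example, pair worker 1→task 1, worker 2→task 4, worker 3→task 2, worker 5→task 5.
The set {worker 2, worker 3, worker 4, worker 6, worker 7} has only 2 neighbours ({task 2, task 4}), so by Hall's theorem at most 4 of the 7 workers can be matched.
That matches 4 of the 7, leaving 3 unmatched; no matching can do better.

3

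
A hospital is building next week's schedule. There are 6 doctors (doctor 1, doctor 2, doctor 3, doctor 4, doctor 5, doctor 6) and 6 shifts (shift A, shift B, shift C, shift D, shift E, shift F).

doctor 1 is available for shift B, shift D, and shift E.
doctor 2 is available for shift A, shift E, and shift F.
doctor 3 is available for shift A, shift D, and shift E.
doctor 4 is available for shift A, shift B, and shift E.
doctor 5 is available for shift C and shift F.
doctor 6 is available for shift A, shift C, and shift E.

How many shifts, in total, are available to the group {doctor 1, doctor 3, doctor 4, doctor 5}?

6

The union of neighbours of {doctor 1, doctor 3, doctor 4, doctor 5} is {shift A, shift B, shift C, shift D, shift E, shift F}, which has 6 elements.
Since |N(S)| = 6 ≥ |S| = 4, Hall's condition holds for this subset.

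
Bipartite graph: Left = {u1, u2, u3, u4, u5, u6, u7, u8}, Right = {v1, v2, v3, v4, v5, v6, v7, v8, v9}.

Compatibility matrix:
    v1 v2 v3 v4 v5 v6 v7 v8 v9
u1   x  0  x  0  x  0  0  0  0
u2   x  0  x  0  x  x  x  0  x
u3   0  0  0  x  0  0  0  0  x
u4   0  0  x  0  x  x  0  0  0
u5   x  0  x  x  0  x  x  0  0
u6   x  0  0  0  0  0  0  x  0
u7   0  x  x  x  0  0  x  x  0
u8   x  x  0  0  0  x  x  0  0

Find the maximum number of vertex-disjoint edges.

One maximum matching: u1-v1, u2-v9, u3-v4, u4-v5, u5-v6, u6-v8, u7-v3, u8-v2.
All 8 left vertices are matched, so no larger matching exists.

8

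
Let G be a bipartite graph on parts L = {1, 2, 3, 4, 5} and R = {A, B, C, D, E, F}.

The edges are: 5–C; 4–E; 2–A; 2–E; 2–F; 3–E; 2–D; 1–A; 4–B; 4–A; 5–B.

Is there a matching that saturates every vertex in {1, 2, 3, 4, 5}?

Yes

For example, pair 1-A, 2-D, 3-E, 4-B, 5-C.
Every left vertex is matched, so this matching saturates all of them.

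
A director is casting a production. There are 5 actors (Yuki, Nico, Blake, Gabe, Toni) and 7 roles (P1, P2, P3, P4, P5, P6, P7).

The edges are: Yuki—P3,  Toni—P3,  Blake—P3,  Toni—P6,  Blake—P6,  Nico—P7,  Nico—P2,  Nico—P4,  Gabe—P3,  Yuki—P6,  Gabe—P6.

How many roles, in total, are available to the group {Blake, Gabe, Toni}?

2

The union of neighbours of {Blake, Gabe, Toni} is {P3, P6}, which has 2 elements.
Since |N(S)| = 2 < |S| = 3, Hall's condition fails for this subset.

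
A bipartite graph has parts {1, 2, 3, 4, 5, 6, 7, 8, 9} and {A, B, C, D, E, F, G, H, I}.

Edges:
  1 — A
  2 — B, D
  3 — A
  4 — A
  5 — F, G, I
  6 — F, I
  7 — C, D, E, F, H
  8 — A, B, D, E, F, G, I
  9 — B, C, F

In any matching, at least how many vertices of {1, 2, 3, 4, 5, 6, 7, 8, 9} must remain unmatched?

One maximum matching: 1→A, 2→D, 5→F, 6→I, 7→E, 8→G, 9→B.
The set {1, 3, 4} has only 1 neighbour ({A}), so by Hall's theorem at most 7 of the 9 left vertices can be matched.
That matches 7 of the 9, leaving 2 unmatched; no matching can do better.

2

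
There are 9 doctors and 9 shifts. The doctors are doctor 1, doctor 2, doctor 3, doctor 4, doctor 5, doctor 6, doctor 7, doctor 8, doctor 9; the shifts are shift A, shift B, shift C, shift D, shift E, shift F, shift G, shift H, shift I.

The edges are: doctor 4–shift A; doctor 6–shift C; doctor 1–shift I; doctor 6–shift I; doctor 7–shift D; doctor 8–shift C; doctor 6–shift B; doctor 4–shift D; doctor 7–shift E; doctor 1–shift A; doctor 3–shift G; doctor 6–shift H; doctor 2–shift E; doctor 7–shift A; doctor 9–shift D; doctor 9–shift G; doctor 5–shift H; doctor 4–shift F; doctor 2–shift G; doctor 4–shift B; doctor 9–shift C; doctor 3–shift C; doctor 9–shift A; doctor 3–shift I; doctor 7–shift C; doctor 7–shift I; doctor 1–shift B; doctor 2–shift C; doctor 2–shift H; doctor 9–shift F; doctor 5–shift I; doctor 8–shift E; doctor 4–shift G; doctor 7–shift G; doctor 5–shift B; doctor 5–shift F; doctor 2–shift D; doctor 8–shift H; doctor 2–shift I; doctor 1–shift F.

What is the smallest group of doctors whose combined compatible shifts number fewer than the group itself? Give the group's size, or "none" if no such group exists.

A matching saturating every doctor exists, for instance doctor 1→shift I, doctor 2→shift D, doctor 3→shift C, doctor 4→shift F, doctor 5→shift B, doctor 6→shift H, doctor 7→shift A, doctor 8→shift E, doctor 9→shift G.
By Hall's marriage theorem, this means |N(S)| ≥ |S| for every subset S, so no violating subset exists.

none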